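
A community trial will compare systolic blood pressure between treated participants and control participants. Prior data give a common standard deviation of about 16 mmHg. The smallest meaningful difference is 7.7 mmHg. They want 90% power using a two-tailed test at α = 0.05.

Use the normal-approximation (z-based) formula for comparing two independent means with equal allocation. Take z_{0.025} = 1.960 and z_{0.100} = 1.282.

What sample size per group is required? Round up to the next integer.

n = 91 per group

n = (z_{α/2} + z_β)² · (σ₁² + σ₂²) / δ²
  = (1.960 + 1.282)² · (2·16² = 512) / 7.7²
  = 10.5106 · 512 / 59.29
  = 90.76
Round up → n = 91 per group.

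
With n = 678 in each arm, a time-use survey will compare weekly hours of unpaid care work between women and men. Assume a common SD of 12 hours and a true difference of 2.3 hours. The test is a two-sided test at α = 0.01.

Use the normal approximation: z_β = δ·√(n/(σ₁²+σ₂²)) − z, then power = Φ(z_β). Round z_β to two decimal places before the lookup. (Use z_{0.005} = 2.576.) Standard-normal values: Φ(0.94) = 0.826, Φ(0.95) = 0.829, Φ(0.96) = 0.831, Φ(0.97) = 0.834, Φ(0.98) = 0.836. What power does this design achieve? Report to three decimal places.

Power ≈ 0.829

z_β = δ·√(n/(σ₁²+σ₂²)) − z_{α/2}
    = 2.3 · √(678/288) − 2.576
    = 2.3 · 1.53433 − 2.576
    = 3.5290 − 2.576 = 0.9530 → 0.95
Power = Φ(0.95) = 0.829.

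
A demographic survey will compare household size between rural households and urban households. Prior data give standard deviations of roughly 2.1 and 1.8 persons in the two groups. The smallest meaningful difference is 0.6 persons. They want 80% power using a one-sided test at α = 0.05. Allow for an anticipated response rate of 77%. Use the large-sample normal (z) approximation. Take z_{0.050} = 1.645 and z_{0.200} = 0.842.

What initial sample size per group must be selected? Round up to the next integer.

n = (z_α + z_β)² · (σ₁² + σ₂²) / δ²
  = (1.645 + 0.842)² · (2.1² + 1.8² = 7.65) / 0.6²
  = 6.1852 · 7.65 / 0.36
  = 131.43
Adjust for 77% response: 131.43 / 0.77 = 170.69.
Round up → n = 171 per group.

n = 171 per group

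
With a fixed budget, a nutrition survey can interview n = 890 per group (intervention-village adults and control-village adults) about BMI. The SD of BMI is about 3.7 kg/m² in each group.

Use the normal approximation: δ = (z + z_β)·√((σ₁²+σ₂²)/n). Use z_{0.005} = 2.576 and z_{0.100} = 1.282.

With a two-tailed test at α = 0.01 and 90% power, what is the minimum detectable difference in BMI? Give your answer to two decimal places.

δ = (z_{α/2} + z_β) · √((σ₁²+σ₂²)/n)
  = (2.576 + 1.282) · √(27.38/890)
  = 3.858 · √0.03076
  = 3.858 · 0.1754
  = 0.6767

Minimum detectable difference ≈ 0.68 kg/m²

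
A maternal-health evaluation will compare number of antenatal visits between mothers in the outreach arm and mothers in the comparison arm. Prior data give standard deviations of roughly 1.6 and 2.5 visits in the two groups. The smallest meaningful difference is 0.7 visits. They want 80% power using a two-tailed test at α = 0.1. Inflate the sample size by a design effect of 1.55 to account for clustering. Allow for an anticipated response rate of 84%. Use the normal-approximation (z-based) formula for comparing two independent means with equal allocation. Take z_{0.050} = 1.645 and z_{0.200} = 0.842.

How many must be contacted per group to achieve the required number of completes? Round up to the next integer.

n = 206 per group

n = (z_{α/2} + z_β)² · (σ₁² + σ₂²) / δ²
  = (1.645 + 0.842)² · (1.6² + 2.5² = 8.81) / 0.7²
  = 6.1852 · 8.81 / 0.49
  = 111.21
Design effect: 1.55 × 111.21 = 172.37.
Adjust for 84% response: 172.37 / 0.84 = 205.20.
Round up → n = 206 per group.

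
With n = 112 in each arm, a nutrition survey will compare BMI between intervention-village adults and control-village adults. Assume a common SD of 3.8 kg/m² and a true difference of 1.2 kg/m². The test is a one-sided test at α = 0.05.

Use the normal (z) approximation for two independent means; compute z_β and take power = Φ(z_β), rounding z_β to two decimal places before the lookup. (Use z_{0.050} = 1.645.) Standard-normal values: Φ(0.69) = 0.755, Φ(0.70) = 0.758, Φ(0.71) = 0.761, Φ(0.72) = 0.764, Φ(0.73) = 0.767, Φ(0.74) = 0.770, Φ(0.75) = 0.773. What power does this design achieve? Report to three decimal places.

Power ≈ 0.764

z_β = δ·√(n/(σ₁²+σ₂²)) − z_α
    = 1.2 · √(112/28.88) − 1.645
    = 1.2 · 1.96929 − 1.645
    = 2.3632 − 1.645 = 0.7182 → 0.72
Power = Φ(0.72) = 0.764.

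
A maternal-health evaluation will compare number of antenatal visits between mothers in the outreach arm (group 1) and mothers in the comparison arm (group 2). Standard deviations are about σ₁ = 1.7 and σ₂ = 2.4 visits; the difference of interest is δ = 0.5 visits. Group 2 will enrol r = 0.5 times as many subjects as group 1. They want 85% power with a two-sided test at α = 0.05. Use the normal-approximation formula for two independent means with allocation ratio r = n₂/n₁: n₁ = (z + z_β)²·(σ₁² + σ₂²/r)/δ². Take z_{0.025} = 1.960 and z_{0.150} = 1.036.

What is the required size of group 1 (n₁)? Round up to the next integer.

n₁ = (z_{α/2} + z_β)² · (σ₁² + σ₂²/r) / δ²
   = (1.960 + 1.036)² · (1.7² + 2.4²/0.5) / 0.5²
   = 8.9760 · (2.89 + 11.52) / 0.25
   = 8.9760 · 14.41 / 0.25
   = 517.38
Round up → n₁ = 518; n₂ = r·n₁ = 0.5 × 518 = 259.

n₁ = 518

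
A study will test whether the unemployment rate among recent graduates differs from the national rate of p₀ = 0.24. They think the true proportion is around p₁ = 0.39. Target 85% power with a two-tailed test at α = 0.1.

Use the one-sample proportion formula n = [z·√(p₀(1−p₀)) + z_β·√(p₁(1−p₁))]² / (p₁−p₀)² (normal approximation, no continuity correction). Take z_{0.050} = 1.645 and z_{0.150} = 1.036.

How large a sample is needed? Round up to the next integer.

n = 65

n = [z_{α/2}·√(p₀q₀) + z_β·√(p₁q₁)]² / (p₁ − p₀)²
  = [1.645·√(0.24·0.76) + 1.036·√(0.39·0.61)]² / (0.15)²
  = [1.645·0.4271 + 1.036·0.4877]² / 0.0225
  = [1.2079]² / 0.0225
  = 64.84
Round up → n = 65.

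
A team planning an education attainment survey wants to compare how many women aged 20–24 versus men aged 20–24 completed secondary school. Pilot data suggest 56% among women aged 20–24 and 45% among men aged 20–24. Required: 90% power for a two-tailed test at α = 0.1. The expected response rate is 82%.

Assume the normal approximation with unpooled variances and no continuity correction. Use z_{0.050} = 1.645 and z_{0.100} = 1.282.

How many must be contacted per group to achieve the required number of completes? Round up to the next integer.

n = (z_{α/2} + z_β)² · [p₁(1−p₁) + p₂(1−p₂)] / (p₁ − p₂)²
  = (1.645 + 1.282)² · (0.56·0.44 + 0.45·0.55) / (0.11)²
  = (2.927)² · (0.2464 + 0.2475) / 0.0121
  = 8.5673 · 0.4939 / 0.0121
  = 349.70
Adjust for 82% response: 349.70 / 0.82 = 426.47.
Round up → n = 427 per group.

n = 427 per group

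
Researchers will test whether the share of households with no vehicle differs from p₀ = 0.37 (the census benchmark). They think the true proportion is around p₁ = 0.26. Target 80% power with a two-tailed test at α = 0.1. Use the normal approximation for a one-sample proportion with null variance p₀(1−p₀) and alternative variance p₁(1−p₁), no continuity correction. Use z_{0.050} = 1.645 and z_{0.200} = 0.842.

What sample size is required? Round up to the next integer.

n = 112

n = [z_{α/2}·√(p₀q₀) + z_β·√(p₁q₁)]² / (p₁ − p₀)²
  = [1.645·√(0.37·0.63) + 0.842·√(0.26·0.74)]² / (-0.11)²
  = [1.645·0.4828 + 0.842·0.4386]² / 0.0121
  = [1.1635]² / 0.0121
  = 111.89
Round up → n = 112.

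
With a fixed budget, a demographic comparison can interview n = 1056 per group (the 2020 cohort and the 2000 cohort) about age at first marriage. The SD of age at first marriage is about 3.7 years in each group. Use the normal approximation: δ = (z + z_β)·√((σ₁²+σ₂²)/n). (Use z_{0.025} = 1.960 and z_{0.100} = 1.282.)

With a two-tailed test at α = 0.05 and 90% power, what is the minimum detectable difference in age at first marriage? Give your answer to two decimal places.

δ = (z_{α/2} + z_β) · √((σ₁²+σ₂²)/n)
  = (1.960 + 1.282) · √(27.38/1056)
  = 3.242 · √0.02593
  = 3.242 · 0.1610
  = 0.5220

Minimum detectable difference ≈ 0.52 years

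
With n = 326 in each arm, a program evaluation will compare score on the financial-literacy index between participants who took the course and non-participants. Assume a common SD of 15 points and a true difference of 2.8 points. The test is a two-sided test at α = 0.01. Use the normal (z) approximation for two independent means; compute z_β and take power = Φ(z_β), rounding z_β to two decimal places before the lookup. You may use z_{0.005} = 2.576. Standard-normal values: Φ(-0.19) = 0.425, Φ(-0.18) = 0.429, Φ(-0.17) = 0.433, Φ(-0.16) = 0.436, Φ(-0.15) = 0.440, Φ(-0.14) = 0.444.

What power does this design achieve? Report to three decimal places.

z_β = δ·√(n/(σ₁²+σ₂²)) − z_{α/2}
    = 2.8 · √(326/450) − 2.576
    = 2.8 · 0.85114 − 2.576
    = 2.3832 − 2.576 = -0.1928 → -0.19
Power = Φ(-0.19) = 0.425.

Power ≈ 0.425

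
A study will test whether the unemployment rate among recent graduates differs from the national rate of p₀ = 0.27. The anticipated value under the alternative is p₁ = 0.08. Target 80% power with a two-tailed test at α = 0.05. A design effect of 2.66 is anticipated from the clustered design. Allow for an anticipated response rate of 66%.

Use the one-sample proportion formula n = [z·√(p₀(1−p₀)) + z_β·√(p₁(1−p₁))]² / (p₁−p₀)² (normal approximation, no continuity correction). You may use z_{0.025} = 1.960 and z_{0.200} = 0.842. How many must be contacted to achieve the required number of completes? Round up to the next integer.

n = 135

n = [z_{α/2}·√(p₀q₀) + z_β·√(p₁q₁)]² / (p₁ − p₀)²
  = [1.960·√(0.27·0.73) + 0.842·√(0.08·0.92)]² / (-0.19)²
  = [1.960·0.4440 + 0.842·0.2713]² / 0.0361
  = [1.0986]² / 0.0361
  = 33.43
Design effect: 2.66 × 33.43 = 88.93.
Adjust for 66% response: 88.93 / 0.66 = 134.74.
Round up → n = 135.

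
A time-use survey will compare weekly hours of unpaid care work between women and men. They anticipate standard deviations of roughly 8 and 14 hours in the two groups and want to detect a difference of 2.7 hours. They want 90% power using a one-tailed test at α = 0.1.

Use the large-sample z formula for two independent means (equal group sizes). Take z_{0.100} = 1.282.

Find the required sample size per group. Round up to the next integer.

n = 235 per group

n = (z_α + z_β)² · (σ₁² + σ₂²) / δ²
  = (1.282 + 1.282)² · (8² + 14² = 260) / 2.7²
  = 6.5741 · 260 / 7.29
  = 234.47
Round up → n = 235 per group.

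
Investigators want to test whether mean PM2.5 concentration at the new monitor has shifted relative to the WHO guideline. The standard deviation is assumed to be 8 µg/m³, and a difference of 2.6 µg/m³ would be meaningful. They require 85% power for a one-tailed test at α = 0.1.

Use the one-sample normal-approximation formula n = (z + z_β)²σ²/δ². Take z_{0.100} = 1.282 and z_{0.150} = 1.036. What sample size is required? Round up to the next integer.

n = 51

n = (z_α + z_β)² · σ² / δ²
  = (1.282 + 1.036)² · 8² / 2.6²
  = 5.3731 · 64 / 6.76
  = 50.87
Round up → n = 51.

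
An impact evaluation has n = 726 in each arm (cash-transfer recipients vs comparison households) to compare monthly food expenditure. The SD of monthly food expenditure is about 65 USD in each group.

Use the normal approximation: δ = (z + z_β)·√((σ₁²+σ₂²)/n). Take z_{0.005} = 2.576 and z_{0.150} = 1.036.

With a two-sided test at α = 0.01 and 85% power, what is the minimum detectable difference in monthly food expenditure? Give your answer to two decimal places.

Minimum detectable difference ≈ 12.32 USD

δ = (z_{α/2} + z_β) · √((σ₁²+σ₂²)/n)
  = (2.576 + 1.036) · √(8450/726)
  = 3.612 · √11.6391
  = 3.612 · 3.4116
  = 12.3228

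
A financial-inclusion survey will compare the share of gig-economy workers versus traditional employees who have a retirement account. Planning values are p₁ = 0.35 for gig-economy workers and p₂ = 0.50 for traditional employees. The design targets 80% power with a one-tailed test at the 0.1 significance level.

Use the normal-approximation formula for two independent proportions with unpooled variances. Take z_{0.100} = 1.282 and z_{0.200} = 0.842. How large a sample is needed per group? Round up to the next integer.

n = 96 per group

n = (z_α + z_β)² · [p₁(1−p₁) + p₂(1−p₂)] / (p₁ − p₂)²
  = (1.282 + 0.842)² · (0.35·0.65 + 0.50·0.50) / (-0.15)²
  = (2.124)² · (0.2275 + 0.2500) / 0.0225
  = 4.5114 · 0.4775 / 0.0225
  = 95.74
Round up → n = 96 per group.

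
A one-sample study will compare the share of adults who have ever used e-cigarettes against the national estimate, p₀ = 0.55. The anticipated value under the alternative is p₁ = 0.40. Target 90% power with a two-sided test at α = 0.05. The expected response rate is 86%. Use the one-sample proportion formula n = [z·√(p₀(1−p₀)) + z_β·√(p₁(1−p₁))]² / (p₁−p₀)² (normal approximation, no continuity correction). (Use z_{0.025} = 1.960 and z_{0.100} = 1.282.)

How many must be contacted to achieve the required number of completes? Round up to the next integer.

n = 133

n = [z_{α/2}·√(p₀q₀) + z_β·√(p₁q₁)]² / (p₁ − p₀)²
  = [1.960·√(0.55·0.45) + 1.282·√(0.40·0.60)]² / (-0.15)²
  = [1.960·0.4975 + 1.282·0.4899]² / 0.0225
  = [1.6031]² / 0.0225
  = 114.22
Adjust for 86% response: 114.22 / 0.86 = 132.82.
Round up → n = 133.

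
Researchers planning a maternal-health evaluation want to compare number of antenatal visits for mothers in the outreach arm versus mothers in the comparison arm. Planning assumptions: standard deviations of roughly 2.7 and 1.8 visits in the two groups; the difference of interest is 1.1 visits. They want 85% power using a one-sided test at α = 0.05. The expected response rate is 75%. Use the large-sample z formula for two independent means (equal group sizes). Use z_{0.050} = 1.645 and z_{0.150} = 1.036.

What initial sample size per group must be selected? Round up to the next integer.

n = 84 per group

n = (z_α + z_β)² · (σ₁² + σ₂²) / δ²
  = (1.645 + 1.036)² · (2.7² + 1.8² = 10.53) / 1.1²
  = 7.1878 · 10.53 / 1.21
  = 62.55
Adjust for 75% response: 62.55 / 0.75 = 83.40.
Round up → n = 84 per group.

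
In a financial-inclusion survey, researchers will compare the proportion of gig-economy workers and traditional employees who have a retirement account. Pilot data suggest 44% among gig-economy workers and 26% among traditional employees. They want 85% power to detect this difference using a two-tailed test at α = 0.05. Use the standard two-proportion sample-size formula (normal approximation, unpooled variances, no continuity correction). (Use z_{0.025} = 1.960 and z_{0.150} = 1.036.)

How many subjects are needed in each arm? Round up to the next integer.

n = (z_{α/2} + z_β)² · [p₁(1−p₁) + p₂(1−p₂)] / (p₁ − p₂)²
  = (1.960 + 1.036)² · (0.44·0.56 + 0.26·0.74) / (0.18)²
  = (2.996)² · (0.2464 + 0.1924) / 0.0324
  = 8.9760 · 0.4388 / 0.0324
  = 121.56
Round up → n = 122 per group.

n = 122 per group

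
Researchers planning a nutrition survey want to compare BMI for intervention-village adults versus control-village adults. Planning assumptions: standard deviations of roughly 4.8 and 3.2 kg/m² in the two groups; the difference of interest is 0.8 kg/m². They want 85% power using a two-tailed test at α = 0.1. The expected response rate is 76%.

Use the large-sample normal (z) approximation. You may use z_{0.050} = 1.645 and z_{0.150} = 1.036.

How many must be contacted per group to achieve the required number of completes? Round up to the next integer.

n = 492 per group

n = (z_{α/2} + z_β)² · (σ₁² + σ₂²) / δ²
  = (1.645 + 1.036)² · (4.8² + 3.2² = 33.28) / 0.8²
  = 7.1878 · 33.28 / 0.64
  = 373.76
Adjust for 76% response: 373.76 / 0.76 = 491.79.
Round up → n = 492 per group.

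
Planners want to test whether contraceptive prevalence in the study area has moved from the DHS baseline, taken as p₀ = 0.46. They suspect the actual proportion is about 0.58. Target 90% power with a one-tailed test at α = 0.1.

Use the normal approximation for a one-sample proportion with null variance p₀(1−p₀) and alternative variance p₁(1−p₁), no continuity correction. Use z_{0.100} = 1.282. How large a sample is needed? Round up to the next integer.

n = [z_α·√(p₀q₀) + z_β·√(p₁q₁)]² / (p₁ − p₀)²
  = [1.282·√(0.46·0.54) + 1.282·√(0.58·0.42)]² / (0.12)²
  = [1.282·0.4984 + 1.282·0.4936]² / 0.0144
  = [1.2717]² / 0.0144
  = 112.30
Round up → n = 113.

n = 113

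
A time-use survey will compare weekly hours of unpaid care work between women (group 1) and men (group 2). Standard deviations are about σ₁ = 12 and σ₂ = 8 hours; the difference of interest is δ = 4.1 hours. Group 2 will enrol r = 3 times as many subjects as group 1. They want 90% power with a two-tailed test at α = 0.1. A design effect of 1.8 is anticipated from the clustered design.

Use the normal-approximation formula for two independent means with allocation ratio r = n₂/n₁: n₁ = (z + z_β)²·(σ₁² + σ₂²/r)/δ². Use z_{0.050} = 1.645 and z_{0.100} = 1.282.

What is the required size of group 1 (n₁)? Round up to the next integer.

n₁ = (z_{α/2} + z_β)² · (σ₁² + σ₂²/r) / δ²
   = (1.645 + 1.282)² · (12² + 8²/3) / 4.1²
   = 8.5673 · (144 + 21.3333) / 16.81
   = 8.5673 · 165.3333 / 16.81
   = 84.26
Design effect: 1.8 × 84.26 = 151.67.
Round up → n₁ = 152; n₂ = r·n₁ = 3 × 152 = 456.

n₁ = 152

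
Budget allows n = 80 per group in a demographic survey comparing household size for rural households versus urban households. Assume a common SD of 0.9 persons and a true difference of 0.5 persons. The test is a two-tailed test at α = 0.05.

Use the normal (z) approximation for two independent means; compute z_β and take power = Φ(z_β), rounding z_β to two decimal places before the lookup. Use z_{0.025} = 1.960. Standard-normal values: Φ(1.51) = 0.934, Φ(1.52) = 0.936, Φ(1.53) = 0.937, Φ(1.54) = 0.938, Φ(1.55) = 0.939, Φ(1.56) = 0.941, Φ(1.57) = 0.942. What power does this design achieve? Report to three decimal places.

Power ≈ 0.939

z_β = δ·√(n/(σ₁²+σ₂²)) − z_{α/2}
    = 0.5 · √(80/1.62) − 1.960
    = 0.5 · 7.02728 − 1.960
    = 3.5136 − 1.960 = 1.5536 → 1.55
Power = Φ(1.55) = 0.939.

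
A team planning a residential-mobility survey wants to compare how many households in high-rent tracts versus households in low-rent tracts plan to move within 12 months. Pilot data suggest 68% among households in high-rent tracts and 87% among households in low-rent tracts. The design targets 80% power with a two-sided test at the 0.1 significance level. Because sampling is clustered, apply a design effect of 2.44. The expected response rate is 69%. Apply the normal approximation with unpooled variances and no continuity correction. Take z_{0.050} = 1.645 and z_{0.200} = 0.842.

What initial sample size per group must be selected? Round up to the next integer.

n = 201 per group

n = (z_{α/2} + z_β)² · [p₁(1−p₁) + p₂(1−p₂)] / (p₁ − p₂)²
  = (1.645 + 0.842)² · (0.68·0.32 + 0.87·0.13) / (-0.19)²
  = (2.487)² · (0.2176 + 0.1131) / 0.0361
  = 6.1852 · 0.3307 / 0.0361
  = 56.66
Design effect: 2.44 × 56.66 = 138.25.
Adjust for 69% response: 138.25 / 0.69 = 200.36.
Round up → n = 201 per group.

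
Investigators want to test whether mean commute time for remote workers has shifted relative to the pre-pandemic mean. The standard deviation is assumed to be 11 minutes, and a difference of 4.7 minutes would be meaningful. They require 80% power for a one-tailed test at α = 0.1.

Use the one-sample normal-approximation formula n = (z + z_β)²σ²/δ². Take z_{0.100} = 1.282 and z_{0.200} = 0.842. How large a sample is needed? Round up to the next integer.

n = (z_α + z_β)² · σ² / δ²
  = (1.282 + 0.842)² · 11² / 4.7²
  = 4.5114 · 121 / 22.09
  = 24.71
Round up → n = 25.

n = 25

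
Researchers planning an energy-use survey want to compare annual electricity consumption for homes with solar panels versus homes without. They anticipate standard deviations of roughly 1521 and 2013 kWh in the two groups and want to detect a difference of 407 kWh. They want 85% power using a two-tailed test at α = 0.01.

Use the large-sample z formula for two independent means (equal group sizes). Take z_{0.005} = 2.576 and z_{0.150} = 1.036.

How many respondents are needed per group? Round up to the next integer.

n = 502 per group

n = (z_{α/2} + z_β)² · (σ₁² + σ₂²) / δ²
  = (2.576 + 1.036)² · (1521² + 2013² = 6365610) / 407²
  = 13.0465 · 6365610 / 165649
  = 501.36
Round up → n = 502 per group.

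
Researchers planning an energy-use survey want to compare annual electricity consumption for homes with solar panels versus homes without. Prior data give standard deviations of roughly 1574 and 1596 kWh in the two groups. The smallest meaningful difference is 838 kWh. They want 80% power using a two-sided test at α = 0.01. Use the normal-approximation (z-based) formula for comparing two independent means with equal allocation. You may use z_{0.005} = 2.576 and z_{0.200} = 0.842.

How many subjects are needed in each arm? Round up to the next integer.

n = (z_{α/2} + z_β)² · (σ₁² + σ₂²) / δ²
  = (2.576 + 0.842)² · (1574² + 1596² = 5024692) / 838²
  = 11.6827 · 5024692 / 702244
  = 83.59
Round up → n = 84 per group.

n = 84 per group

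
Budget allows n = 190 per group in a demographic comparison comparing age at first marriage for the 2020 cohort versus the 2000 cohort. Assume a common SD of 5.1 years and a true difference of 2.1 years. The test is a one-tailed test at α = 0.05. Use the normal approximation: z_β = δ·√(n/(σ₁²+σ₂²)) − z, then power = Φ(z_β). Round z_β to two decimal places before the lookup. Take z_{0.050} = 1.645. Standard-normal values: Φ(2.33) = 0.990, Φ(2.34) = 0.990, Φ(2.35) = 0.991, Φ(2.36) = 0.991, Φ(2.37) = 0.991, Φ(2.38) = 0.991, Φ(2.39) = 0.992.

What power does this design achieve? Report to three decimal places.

z_β = δ·√(n/(σ₁²+σ₂²)) − z_α
    = 2.1 · √(190/52.02) − 1.645
    = 2.1 · 1.91114 − 1.645
    = 4.0134 − 1.645 = 2.3684 → 2.37
Power = Φ(2.37) = 0.991.

Power ≈ 0.991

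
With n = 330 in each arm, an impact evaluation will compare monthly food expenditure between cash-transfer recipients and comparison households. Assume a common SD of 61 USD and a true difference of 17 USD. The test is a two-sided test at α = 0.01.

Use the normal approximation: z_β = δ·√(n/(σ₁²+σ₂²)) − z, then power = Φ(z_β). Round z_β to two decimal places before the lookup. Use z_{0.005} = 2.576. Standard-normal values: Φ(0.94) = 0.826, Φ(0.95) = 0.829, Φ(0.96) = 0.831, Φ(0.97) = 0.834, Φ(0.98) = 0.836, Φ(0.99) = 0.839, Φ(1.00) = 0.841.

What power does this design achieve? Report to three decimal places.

Power ≈ 0.841

z_β = δ·√(n/(σ₁²+σ₂²)) − z_{α/2}
    = 17 · √(330/7442) − 2.576
    = 17 · 0.21058 − 2.576
    = 3.5798 − 2.576 = 1.0038 → 1.00
Power = Φ(1.00) = 0.841.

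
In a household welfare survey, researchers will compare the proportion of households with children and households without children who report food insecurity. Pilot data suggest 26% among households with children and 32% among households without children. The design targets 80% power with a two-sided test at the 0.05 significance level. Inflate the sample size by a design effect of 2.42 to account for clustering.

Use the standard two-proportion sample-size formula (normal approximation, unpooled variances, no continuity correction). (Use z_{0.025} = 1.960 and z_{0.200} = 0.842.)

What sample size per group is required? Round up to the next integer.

n = 2164 per group

n = (z_{α/2} + z_β)² · [p₁(1−p₁) + p₂(1−p₂)] / (p₁ − p₂)²
  = (1.960 + 0.842)² · (0.26·0.74 + 0.32·0.68) / (-0.06)²
  = (2.802)² · (0.1924 + 0.2176) / 0.0036
  = 7.8512 · 0.4100 / 0.0036
  = 894.16
Design effect: 2.42 × 894.16 = 2163.88.
Round up → n = 2164 per group.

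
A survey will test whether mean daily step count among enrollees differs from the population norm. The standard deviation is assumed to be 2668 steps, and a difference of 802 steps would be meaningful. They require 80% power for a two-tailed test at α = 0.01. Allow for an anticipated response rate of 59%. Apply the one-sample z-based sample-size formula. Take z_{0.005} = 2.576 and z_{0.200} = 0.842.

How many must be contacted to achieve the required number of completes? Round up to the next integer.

n = (z_{α/2} + z_β)² · σ² / δ²
  = (2.576 + 0.842)² · 2668² / 802²
  = 11.6827 · 7118224 / 643204
  = 129.29
Adjust for 59% response: 129.29 / 0.59 = 219.14.
Round up → n = 220.

n = 220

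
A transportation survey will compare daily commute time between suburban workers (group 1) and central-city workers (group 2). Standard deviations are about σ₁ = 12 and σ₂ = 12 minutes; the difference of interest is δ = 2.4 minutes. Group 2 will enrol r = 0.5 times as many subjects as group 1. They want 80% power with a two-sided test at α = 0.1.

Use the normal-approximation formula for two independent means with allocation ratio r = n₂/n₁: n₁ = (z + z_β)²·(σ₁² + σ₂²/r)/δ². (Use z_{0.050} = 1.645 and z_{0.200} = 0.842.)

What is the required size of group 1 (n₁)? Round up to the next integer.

n₁ = 464

n₁ = (z_{α/2} + z_β)² · (σ₁² + σ₂²/r) / δ²
   = (1.645 + 0.842)² · (12² + 12²/0.5) / 2.4²
   = 6.1852 · (144 + 288) / 5.76
   = 6.1852 · 432 / 5.76
   = 463.89
Round up → n₁ = 464; n₂ = r·n₁ = 0.5 × 464 = 232.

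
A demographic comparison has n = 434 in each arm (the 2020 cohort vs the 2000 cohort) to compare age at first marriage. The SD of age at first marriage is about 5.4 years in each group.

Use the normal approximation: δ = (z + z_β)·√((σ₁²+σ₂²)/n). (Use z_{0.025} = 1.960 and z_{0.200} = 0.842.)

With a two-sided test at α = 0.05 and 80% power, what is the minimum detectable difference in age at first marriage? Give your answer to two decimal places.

Minimum detectable difference ≈ 1.03 years

δ = (z_{α/2} + z_β) · √((σ₁²+σ₂²)/n)
  = (1.960 + 0.842) · √(58.32/434)
  = 2.802 · √0.13438
  = 2.802 · 0.3666
  = 1.0271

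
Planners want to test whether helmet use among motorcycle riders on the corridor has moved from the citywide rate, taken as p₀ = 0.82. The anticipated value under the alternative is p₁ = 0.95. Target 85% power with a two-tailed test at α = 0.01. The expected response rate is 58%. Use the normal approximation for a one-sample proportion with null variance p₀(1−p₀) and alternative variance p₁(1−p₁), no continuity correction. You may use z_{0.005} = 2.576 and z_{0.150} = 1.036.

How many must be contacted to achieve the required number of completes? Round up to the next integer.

n = 151

n = [z_{α/2}·√(p₀q₀) + z_β·√(p₁q₁)]² / (p₁ − p₀)²
  = [2.576·√(0.82·0.18) + 1.036·√(0.95·0.05)]² / (0.13)²
  = [2.576·0.3842 + 1.036·0.2179]² / 0.0169
  = [1.2155]² / 0.0169
  = 87.42
Adjust for 58% response: 87.42 / 0.58 = 150.72.
Round up → n = 151.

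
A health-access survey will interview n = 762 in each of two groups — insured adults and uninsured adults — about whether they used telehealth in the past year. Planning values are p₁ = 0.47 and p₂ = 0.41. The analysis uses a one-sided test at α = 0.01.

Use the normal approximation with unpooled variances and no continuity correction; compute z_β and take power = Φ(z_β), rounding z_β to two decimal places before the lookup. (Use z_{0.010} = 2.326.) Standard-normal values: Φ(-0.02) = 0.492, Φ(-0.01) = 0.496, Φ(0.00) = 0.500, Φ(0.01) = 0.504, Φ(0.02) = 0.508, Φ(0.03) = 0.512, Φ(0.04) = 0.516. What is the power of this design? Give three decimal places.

Power ≈ 0.516

z_β = |p₁−p₂|·√(n/[p₁q₁+p₂q₂]) − z_α
    = 0.06 · √(762/0.4910) − 2.326
    = 0.06 · 39.3946 − 2.326
    = 2.3637 − 2.326 = 0.0377 → 0.04
Power = Φ(0.04) = 0.516.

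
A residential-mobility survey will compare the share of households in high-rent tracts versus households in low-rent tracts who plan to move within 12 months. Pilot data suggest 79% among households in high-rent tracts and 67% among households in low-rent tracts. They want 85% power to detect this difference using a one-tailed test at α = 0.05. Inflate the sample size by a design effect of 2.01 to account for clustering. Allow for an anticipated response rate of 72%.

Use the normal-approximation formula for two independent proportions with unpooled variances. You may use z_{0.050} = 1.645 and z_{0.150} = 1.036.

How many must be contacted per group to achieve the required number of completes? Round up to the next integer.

n = 540 per group

n = (z_α + z_β)² · [p₁(1−p₁) + p₂(1−p₂)] / (p₁ − p₂)²
  = (1.645 + 1.036)² · (0.79·0.21 + 0.67·0.33) / (0.12)²
  = (2.681)² · (0.1659 + 0.2211) / 0.0144
  = 7.1878 · 0.3870 / 0.0144
  = 193.17
Design effect: 2.01 × 193.17 = 388.27.
Adjust for 72% response: 388.27 / 0.72 = 539.27.
Round up → n = 540 per group.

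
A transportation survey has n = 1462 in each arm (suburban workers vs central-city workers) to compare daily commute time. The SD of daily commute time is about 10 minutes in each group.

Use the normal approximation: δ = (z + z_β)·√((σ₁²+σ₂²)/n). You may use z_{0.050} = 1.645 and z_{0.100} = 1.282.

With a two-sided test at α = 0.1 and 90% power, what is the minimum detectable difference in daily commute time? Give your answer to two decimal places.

δ = (z_{α/2} + z_β) · √((σ₁²+σ₂²)/n)
  = (1.645 + 1.282) · √(200/1462)
  = 2.927 · √0.1368
  = 2.927 · 0.3699
  = 1.0826

Minimum detectable difference ≈ 1.08 minutes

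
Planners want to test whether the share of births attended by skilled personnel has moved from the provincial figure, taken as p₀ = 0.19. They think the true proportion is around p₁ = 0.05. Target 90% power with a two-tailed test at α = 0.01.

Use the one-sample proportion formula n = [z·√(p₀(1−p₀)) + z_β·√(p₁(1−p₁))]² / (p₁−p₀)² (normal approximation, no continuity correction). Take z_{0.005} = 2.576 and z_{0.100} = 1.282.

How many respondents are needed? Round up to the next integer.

n = 85

n = [z_{α/2}·√(p₀q₀) + z_β·√(p₁q₁)]² / (p₁ − p₀)²
  = [2.576·√(0.19·0.81) + 1.282·√(0.05·0.95)]² / (-0.14)²
  = [2.576·0.3923 + 1.282·0.2179]² / 0.0196
  = [1.2900]² / 0.0196
  = 84.90
Round up → n = 85.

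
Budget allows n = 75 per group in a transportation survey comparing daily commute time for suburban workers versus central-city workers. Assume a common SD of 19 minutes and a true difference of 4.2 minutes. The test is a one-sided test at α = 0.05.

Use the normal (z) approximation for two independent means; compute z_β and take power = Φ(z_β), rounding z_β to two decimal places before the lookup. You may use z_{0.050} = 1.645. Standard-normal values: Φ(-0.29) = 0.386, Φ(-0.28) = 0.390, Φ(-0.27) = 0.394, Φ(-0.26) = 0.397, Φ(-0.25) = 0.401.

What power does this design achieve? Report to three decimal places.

z_β = δ·√(n/(σ₁²+σ₂²)) − z_α
    = 4.2 · √(75/722) − 1.645
    = 4.2 · 0.32230 − 1.645
    = 1.3537 − 1.645 = -0.2913 → -0.29
Power = Φ(-0.29) = 0.386.

Power ≈ 0.386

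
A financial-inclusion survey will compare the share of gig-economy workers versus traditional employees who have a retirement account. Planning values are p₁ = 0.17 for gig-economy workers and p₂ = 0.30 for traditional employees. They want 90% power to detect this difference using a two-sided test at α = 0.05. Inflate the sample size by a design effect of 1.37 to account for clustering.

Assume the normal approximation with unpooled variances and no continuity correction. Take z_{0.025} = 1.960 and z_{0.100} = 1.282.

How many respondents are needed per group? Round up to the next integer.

n = 300 per group

n = (z_{α/2} + z_β)² · [p₁(1−p₁) + p₂(1−p₂)] / (p₁ − p₂)²
  = (1.960 + 1.282)² · (0.17·0.83 + 0.30·0.70) / (-0.13)²
  = (3.242)² · (0.1411 + 0.2100) / 0.0169
  = 10.5106 · 0.3511 / 0.0169
  = 218.36
Design effect: 1.37 × 218.36 = 299.15.
Round up → n = 300 per group.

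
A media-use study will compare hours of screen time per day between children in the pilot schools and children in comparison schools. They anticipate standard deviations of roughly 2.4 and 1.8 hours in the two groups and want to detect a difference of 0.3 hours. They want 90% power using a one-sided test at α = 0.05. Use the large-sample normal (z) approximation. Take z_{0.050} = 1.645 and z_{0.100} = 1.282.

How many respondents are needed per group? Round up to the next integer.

n = 857 per group

n = (z_α + z_β)² · (σ₁² + σ₂²) / δ²
  = (1.645 + 1.282)² · (2.4² + 1.8² = 9) / 0.3²
  = 8.5673 · 9 / 0.09
  = 856.73
Round up → n = 857 per group.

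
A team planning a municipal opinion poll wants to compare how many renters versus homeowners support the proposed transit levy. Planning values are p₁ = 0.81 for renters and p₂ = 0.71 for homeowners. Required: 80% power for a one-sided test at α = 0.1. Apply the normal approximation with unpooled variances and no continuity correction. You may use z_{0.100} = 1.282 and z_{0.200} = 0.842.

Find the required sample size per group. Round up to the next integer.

n = 163 per group

n = (z_α + z_β)² · [p₁(1−p₁) + p₂(1−p₂)] / (p₁ − p₂)²
  = (1.282 + 0.842)² · (0.81·0.19 + 0.71·0.29) / (0.10)²
  = (2.124)² · (0.1539 + 0.2059) / 0.0100
  = 4.5114 · 0.3598 / 0.0100
  = 162.32
Round up → n = 163 per group.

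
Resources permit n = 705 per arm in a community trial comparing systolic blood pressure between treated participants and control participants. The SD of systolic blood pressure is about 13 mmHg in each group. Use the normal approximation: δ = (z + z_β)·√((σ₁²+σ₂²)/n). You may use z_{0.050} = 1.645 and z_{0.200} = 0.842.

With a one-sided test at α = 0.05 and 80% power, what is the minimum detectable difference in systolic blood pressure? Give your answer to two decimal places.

Minimum detectable difference ≈ 1.72 mmHg

δ = (z_α + z_β) · √((σ₁²+σ₂²)/n)
  = (1.645 + 0.842) · √(338/705)
  = 2.487 · √0.47943
  = 2.487 · 0.6924
  = 1.7220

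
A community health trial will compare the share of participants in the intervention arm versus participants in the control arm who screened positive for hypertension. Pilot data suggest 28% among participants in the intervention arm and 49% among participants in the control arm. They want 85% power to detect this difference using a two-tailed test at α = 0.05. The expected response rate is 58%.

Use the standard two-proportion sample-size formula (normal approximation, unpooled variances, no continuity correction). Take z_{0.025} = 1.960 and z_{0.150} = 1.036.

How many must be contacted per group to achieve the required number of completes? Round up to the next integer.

n = 159 per group

n = (z_{α/2} + z_β)² · [p₁(1−p₁) + p₂(1−p₂)] / (p₁ − p₂)²
  = (1.960 + 1.036)² · (0.28·0.72 + 0.49·0.51) / (-0.21)²
  = (2.996)² · (0.2016 + 0.2499) / 0.0441
  = 8.9760 · 0.4515 / 0.0441
  = 91.90
Adjust for 58% response: 91.90 / 0.58 = 158.44.
Round up → n = 159 per group.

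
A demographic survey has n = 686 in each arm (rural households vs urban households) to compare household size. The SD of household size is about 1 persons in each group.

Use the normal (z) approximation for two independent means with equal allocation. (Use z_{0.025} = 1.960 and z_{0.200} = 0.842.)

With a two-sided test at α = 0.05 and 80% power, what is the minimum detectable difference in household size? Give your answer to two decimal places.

δ = (z_{α/2} + z_β) · √((σ₁²+σ₂²)/n)
  = (1.960 + 0.842) · √(2/686)
  = 2.802 · √0.00292
  = 2.802 · 0.0540
  = 0.1513

Minimum detectable difference ≈ 0.15 persons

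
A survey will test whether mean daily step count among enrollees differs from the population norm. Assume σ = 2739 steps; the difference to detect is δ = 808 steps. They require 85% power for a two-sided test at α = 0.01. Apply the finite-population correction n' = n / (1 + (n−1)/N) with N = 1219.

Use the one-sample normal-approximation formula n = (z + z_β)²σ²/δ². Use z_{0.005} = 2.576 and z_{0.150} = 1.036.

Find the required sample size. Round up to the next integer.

n = 134

n = (z_{α/2} + z_β)² · σ² / δ²
  = (2.576 + 1.036)² · 2739² / 808²
  = 13.0465 · 7502121 / 652864
  = 149.92
Finite-population correction (N = 1219): 149.92 / (1 + (149.92 − 1)/1219) = 133.60.
Round up → n = 134.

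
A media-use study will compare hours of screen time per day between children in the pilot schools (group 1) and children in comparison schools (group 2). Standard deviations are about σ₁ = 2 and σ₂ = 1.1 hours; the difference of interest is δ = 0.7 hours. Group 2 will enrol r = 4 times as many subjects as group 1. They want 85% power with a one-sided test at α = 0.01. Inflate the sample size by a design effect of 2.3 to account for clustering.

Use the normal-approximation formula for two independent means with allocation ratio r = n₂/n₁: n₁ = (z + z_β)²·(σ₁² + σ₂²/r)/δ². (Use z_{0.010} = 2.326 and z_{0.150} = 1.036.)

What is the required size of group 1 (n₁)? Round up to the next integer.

n₁ = (z_α + z_β)² · (σ₁² + σ₂²/r) / δ²
   = (2.326 + 1.036)² · (2² + 1.1²/4) / 0.7²
   = 11.3030 · (4 + 0.3025) / 0.49
   = 11.3030 · 4.3025 / 0.49
   = 99.25
Design effect: 2.3 × 99.25 = 228.27.
Round up → n₁ = 229; n₂ = r·n₁ = 4 × 229 = 916.

n₁ = 229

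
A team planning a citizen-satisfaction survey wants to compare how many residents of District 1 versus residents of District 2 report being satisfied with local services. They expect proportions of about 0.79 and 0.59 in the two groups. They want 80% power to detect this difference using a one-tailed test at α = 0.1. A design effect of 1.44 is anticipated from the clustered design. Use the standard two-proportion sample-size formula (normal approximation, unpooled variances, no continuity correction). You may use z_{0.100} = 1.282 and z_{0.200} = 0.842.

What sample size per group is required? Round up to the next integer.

n = 67 per group

n = (z_α + z_β)² · [p₁(1−p₁) + p₂(1−p₂)] / (p₁ − p₂)²
  = (1.282 + 0.842)² · (0.79·0.21 + 0.59·0.41) / (0.20)²
  = (2.124)² · (0.1659 + 0.2419) / 0.0400
  = 4.5114 · 0.4078 / 0.0400
  = 45.99
Design effect: 1.44 × 45.99 = 66.23.
Round up → n = 67 per group.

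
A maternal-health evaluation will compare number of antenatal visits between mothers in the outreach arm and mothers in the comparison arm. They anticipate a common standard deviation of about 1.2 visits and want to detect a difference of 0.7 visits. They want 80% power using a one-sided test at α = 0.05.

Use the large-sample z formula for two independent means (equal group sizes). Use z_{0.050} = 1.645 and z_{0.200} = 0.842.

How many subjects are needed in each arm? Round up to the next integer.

n = 37 per group

n = (z_α + z_β)² · (σ₁² + σ₂²) / δ²
  = (1.645 + 0.842)² · (2·1.2² = 2.88) / 0.7²
  = 6.1852 · 2.88 / 0.49
  = 36.35
Round up → n = 37 per group.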